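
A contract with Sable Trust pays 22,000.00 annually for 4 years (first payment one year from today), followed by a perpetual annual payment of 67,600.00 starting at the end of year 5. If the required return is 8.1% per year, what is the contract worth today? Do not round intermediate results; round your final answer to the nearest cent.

PV of 4-year annuity: 22,000.00 × [1 − (1+0.081)^−4] / 0.081 = 72704.89110
Perpetuity value at year 4: 67,600.00 / 0.081 = 834567.90123
PV of perpetuity: 834567.90123 / (1+0.081)^4 = 611165.59950
Total PV = 72704.89110 + 611165.59950 = 683870.49060

683870.49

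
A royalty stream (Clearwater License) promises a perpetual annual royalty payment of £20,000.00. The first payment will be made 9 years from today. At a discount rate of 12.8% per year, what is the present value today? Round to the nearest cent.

Value at end of year 8: C / r = £20,000.00 / 0.128 = £156,250.0000
Discount to today: PV = £156,250.0000 / (1 + 0.128)^8 = £156,250.0000 / 2.621035 = £59,613.86

£59613.86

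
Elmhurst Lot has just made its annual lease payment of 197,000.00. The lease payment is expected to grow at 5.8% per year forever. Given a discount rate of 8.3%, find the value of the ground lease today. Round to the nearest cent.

8337040.00

D₁ = D₀ × (1 + g) = 197,000.00 × 1.058 = 208,426.0000
Growing perpetuity: P = D₁ / (r − g) = 208,426.0000 / (0.083 − 0.058) = 8,337,040.00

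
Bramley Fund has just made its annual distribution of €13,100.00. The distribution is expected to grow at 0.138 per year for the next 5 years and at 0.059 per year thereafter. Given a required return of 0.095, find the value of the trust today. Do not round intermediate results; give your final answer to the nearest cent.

€540835.39

D_1 = 14907.80000
D_2 = 16965.07640
D_3 = 19306.25694
D_4 = 21970.52040
D_5 = 25002.45222
Terminal value at year 5: TV = D_5×(1+g_2)/(r−g_2) = 26477.59690/0.036 = 735488.80271
P_0 = D_1/(1+r)^1 + D_2/(1+r)^2 + D_3/(1+r)^3 + D_4/(1+r)^4 + D_5/(1+r)^5 + TV/(1+r)^5
    = 13614.42922 + 14149.05978 + 14704.68496 + 15282.12921 + 15882.24935 + 467202.83499 = 540835.38750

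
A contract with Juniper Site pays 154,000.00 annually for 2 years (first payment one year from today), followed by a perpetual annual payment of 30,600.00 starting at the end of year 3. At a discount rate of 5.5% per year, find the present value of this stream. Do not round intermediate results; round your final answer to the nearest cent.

PV of 2-year annuity: 154,000.00 × [1 − (1+0.055)^−2] / 0.055 = 284333.23600
Perpetuity value at year 2: 30,600.00 / 0.055 = 556363.63636
PV of perpetuity: 556363.63636 / (1+0.055)^2 = 499866.25311
Total PV = 284333.23600 + 499866.25311 = 784199.48911

784199.49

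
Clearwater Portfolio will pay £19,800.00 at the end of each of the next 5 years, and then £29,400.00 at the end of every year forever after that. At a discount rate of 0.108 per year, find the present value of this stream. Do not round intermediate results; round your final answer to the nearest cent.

£236562.38

PV of 5-year annuity: £19,800.00 × [1 − (1+0.108)^−5] / 0.108 = 73548.42773
Perpetuity value at year 5: £29,400.00 / 0.108 = 272222.22222
PV of perpetuity: 272222.22222 / (1+0.108)^5 = 163013.95075
Total PV = 73548.42773 + 163013.95075 = 236562.37848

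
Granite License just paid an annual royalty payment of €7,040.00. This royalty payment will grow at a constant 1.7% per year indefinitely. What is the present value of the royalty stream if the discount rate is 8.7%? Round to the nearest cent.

D₁ = D₀ × (1 + g) = €7,040.00 × 1.017 = €7,159.6800
Growing perpetuity: P = D₁ / (r − g) = €7,159.6800 / (0.087 − 0.017) = €102,281.14

€102281.14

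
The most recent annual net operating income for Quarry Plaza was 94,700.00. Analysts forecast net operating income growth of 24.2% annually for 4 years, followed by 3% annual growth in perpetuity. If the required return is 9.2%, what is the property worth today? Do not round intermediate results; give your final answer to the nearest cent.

3160651.03

D_1 = 117617.40000
D_2 = 146080.81080
D_3 = 181432.36701
D_4 = 225338.99983
Terminal value at year 4: TV = D_4×(1+g_2)/(r−g_2) = 232099.16983/0.062 = 3743534.99719
P_0 = D_1/(1+r)^1 + D_2/(1+r)^2 + D_3/(1+r)^3 + D_4/(1+r)^4 + TV/(1+r)^4
    = 107708.24176 + 122503.32991 + 139330.71039 + 158469.54424 + 2632639.20269 = 3160651.02899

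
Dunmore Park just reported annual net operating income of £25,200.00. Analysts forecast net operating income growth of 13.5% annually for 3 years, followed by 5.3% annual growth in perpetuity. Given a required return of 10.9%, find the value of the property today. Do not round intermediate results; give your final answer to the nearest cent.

D_1 = 28602.00000
D_2 = 32463.27000
D_3 = 36845.81145
Terminal value at year 3: TV = D_3×(1+g_2)/(r−g_2) = 38798.63946/0.056 = 692832.84744
P_0 = D_1/(1+r)^1 + D_2/(1+r)^2 + D_3/(1+r)^3 + TV/(1+r)^3
    = 25790.80252 + 26395.45615 + 27014.28560 + 507965.04879 = 587165.59305

£587165.59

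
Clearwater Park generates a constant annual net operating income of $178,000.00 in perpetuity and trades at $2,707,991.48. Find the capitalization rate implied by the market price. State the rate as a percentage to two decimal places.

P = C/r ⇒ r = C/P = $178,000.00/$2,707,991.48 = 0.065731

6.57%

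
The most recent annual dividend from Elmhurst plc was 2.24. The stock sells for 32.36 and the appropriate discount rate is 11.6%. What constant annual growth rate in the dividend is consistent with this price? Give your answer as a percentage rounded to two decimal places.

4.38%

P = D₀(1+g)/(r−g) ⇒ P(r−g) = D₀(1+g) ⇒ g(P+D₀) = P·r − D₀
g = (P·r − D₀)/(P + D₀) = (32.36×0.116 − 2.24) / (32.36 + 2.24) = 0.043750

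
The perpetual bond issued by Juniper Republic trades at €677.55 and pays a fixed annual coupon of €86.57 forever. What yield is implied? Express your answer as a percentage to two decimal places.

P = C/r ⇒ r = C/P = €86.57/€677.55 = 0.127769

12.78%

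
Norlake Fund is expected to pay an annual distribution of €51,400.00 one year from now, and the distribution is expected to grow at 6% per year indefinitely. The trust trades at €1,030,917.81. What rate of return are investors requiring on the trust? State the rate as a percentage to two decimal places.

P = D₁/(r − g) ⇒ r = D₁/P + g = €51,400.0000/€1,030,917.81 + 0.06 = 0.049858 + 0.06 = 0.109858

10.99%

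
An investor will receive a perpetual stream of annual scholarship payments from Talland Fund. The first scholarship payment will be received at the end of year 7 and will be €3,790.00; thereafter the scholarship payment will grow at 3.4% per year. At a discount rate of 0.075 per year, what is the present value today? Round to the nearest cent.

€59896.93

Value at end of year 6: C₁ / (r − g) = €3,790.00 / (0.075 − 0.034) = €92,439.0244
Discount to today: PV = €92,439.0244 / (1 + 0.075)^6 = €92,439.0244 / 1.543302 = €59,896.93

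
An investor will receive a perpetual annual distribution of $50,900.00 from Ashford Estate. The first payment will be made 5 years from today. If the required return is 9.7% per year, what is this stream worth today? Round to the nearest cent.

$362342.72

Value at end of year 4: C / r = $50,900.00 / 0.097 = $524,742.2680
Discount to today: PV = $524,742.2680 / (1 + 0.097)^4 = $524,742.2680 / 1.448193 = $362,342.72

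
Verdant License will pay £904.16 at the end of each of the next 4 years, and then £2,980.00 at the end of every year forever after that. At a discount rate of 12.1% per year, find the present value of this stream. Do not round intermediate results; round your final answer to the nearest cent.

PV of 4-year annuity: £904.16 × [1 − (1+0.121)^−4] / 0.121 = 2740.47587
Perpetuity value at year 4: £2,980.00 / 0.121 = 24628.09917
PV of perpetuity: 24628.09917 / (1+0.121)^4 = 15595.82823
Total PV = 2740.47587 + 15595.82823 = 18336.30410

£18336.30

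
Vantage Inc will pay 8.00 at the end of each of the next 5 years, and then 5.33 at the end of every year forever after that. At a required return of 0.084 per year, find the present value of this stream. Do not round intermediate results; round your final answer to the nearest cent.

PV of 5-year annuity: 8.00 × [1 − (1+0.084)^−5] / 0.084 = 31.60775
Perpetuity value at year 5: 5.33 / 0.084 = 63.45238
PV of perpetuity: 63.45238 / (1+0.084)^5 = 42.39372
Total PV = 31.60775 + 42.39372 = 74.00147

74.00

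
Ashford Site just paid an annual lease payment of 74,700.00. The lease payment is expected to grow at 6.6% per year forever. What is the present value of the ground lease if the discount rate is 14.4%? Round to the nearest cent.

1020900.00

D₁ = D₀ × (1 + g) = 74,700.00 × 1.066 = 79,630.2000
Growing perpetuity: P = D₁ / (r − g) = 79,630.2000 / (0.144 − 0.066) = 1,020,900.00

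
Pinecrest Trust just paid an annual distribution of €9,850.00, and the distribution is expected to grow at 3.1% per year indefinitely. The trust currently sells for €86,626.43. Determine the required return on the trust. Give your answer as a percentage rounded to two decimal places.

14.82%

D₁ = €9,850.00 × 1.031 = €10,155.3500
P = D₁/(r − g) ⇒ r = D₁/P + g = €10,155.3500/€86,626.43 + 0.031 = 0.117232 + 0.031 = 0.148232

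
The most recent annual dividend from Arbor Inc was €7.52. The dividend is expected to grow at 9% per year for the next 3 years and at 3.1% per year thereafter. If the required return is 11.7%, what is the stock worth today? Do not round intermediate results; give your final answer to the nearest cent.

€105.26

D_1 = 8.19680
D_2 = 8.93451
D_3 = 9.73862
Terminal value at year 3: TV = D_3×(1+g_2)/(r−g_2) = 10.04052/0.086 = 116.75018
P_0 = D_1/(1+r)^1 + D_2/(1+r)^2 + D_3/(1+r)^3 + TV/(1+r)^3
    = 7.33823 + 7.16085 + 6.98776 + 83.77184 = 105.25867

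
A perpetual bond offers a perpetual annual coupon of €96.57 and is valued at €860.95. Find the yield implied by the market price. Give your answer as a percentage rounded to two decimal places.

11.22%

P = C/r ⇒ r = C/P = €96.57/€860.95 = 0.112167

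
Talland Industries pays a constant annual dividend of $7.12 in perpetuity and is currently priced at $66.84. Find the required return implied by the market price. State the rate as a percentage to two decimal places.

P = C/r ⇒ r = C/P = $7.12/$66.84 = 0.106523

10.65%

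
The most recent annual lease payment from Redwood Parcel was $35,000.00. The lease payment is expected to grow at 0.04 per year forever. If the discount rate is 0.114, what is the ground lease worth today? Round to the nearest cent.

$491891.89

D₁ = D₀ × (1 + g) = $35,000.00 × 1.04 = $36,400.0000
Growing perpetuity: P = D₁ / (r − g) = $36,400.0000 / (0.114 − 0.04) = $491,891.89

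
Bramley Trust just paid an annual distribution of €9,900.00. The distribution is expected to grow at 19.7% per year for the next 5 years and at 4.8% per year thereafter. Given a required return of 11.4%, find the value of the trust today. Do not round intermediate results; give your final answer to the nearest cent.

€286889.75

D_1 = 11850.30000
D_2 = 14184.80910
D_3 = 16979.21649
D_4 = 20324.12214
D_5 = 24327.97420
Terminal value at year 5: TV = D_5×(1+g_2)/(r−g_2) = 25495.71697/0.066 = 386298.74190
P_0 = D_1/(1+r)^1 + D_2/(1+r)^2 + D_3/(1+r)^3 + D_4/(1+r)^4 + D_5/(1+r)^5 + TV/(1+r)^5
    = 10637.61221 + 11430.18116 + 12281.80148 + 13196.87287 + 14180.12282 + 225163.16234 = 286889.75287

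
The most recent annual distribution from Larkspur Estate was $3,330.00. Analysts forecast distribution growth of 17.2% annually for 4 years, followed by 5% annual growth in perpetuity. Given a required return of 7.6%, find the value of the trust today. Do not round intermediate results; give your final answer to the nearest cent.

$205855.44

D_1 = 3902.76000
D_2 = 4574.03472
D_3 = 5360.76869
D_4 = 6282.82091
Terminal value at year 4: TV = D_4×(1+g_2)/(r−g_2) = 6596.96195/0.026 = 253729.30585
P_0 = D_1/(1+r)^1 + D_2/(1+r)^2 + D_3/(1+r)^3 + D_4/(1+r)^4 + TV/(1+r)^4
    = 3627.10037 + 3950.70784 + 4303.18735 + 4687.11485 + 189287.33030 = 205855.44071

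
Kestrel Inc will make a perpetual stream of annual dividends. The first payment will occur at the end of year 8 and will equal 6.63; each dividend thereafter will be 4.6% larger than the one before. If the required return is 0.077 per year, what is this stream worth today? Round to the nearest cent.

127.25

Value at end of year 7: C₁ / (r − g) = 6.63 / (0.077 − 0.046) = 213.8710
Discount to today: PV = 213.8710 / (1 + 0.077)^7 = 213.8710 / 1.680776 = 127.25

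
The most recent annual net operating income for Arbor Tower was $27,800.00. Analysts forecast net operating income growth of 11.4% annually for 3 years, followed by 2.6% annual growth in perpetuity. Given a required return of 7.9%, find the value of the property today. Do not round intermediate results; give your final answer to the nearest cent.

D_1 = 30969.20000
D_2 = 34499.68880
D_3 = 38432.65332
Terminal value at year 3: TV = D_3×(1+g_2)/(r−g_2) = 39431.90231/0.053 = 743998.15678
P_0 = D_1/(1+r)^1 + D_2/(1+r)^2 + D_3/(1+r)^3 + TV/(1+r)^3
    = 28701.76089 + 29632.77260 + 30593.98394 + 592253.34949 = 681181.86692

$681181.87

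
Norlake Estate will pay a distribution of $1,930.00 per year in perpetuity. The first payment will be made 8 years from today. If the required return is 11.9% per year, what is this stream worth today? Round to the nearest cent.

$7382.44

Value at end of year 7: C / r = $1,930.00 / 0.119 = $16,218.4874
Discount to today: PV = $16,218.4874 / (1 + 0.119)^7 = $16,218.4874 / 2.196902 = $7,382.44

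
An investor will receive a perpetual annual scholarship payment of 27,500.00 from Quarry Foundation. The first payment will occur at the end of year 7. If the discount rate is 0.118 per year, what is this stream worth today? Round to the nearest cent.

119343.80

Value at end of year 6: C / r = 27,500.00 / 0.118 = 233,050.8475
Discount to today: PV = 233,050.8475 / (1 + 0.118)^6 = 233,050.8475 / 1.952769 = 119,343.80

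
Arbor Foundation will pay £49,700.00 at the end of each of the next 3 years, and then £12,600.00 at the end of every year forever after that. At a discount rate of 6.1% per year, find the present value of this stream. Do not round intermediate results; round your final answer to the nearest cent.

£305542.93

PV of 3-year annuity: £49,700.00 × [1 − (1+0.061)^−3] / 0.061 = 132603.28387
Perpetuity value at year 3: £12,600.00 / 0.061 = 206557.37705
PV of perpetuity: 206557.37705 / (1+0.061)^3 = 172939.64311
Total PV = 132603.28387 + 172939.64311 = 305542.92698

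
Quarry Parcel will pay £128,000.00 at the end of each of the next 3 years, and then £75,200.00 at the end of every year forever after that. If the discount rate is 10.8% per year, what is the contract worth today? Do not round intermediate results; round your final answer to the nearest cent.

PV of 3-year annuity: £128,000.00 × [1 − (1+0.108)^−3] / 0.108 = 313886.75216
Perpetuity value at year 3: £75,200.00 / 0.108 = 696296.29630
PV of perpetuity: 696296.29630 / (1+0.108)^3 = 511887.82940
Total PV = 313886.75216 + 511887.82940 = 825774.58156

£825774.58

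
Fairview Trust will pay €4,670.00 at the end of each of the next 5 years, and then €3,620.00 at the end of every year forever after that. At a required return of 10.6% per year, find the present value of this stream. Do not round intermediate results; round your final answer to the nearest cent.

€38071.00

PV of 5-year annuity: €4,670.00 × [1 − (1+0.106)^−5] / 0.106 = 17434.92858
Perpetuity value at year 5: €3,620.00 / 0.106 = 34150.94340
PV of perpetuity: 34150.94340 / (1+0.106)^5 = 20636.07371
Total PV = 17434.92858 + 20636.07371 = 38071.00228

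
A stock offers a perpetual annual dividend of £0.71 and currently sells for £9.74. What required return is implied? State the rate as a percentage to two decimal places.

P = C/r ⇒ r = C/P = £0.71/£9.74 = 0.072895

7.29%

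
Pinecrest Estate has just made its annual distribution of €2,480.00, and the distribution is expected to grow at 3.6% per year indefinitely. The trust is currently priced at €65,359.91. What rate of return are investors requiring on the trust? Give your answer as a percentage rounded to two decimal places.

7.53%

D₁ = €2,480.00 × 1.036 = €2,569.2800
P = D₁/(r − g) ⇒ r = D₁/P + g = €2,569.2800/€65,359.91 + 0.036 = 0.039310 + 0.036 = 0.075310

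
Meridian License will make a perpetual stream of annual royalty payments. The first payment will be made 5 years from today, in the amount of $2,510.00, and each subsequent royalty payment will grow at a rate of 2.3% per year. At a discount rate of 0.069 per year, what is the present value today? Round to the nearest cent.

$41783.52

Value at end of year 4: C₁ / (r − g) = $2,510.00 / (0.069 − 0.023) = $54,565.2174
Discount to today: PV = $54,565.2174 / (1 + 0.069)^4 = $54,565.2174 / 1.305903 = $41,783.52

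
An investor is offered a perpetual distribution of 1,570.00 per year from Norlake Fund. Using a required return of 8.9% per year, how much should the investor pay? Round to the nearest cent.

17640.45

Level perpetuity: PV = C / r = 1,570.00 / 0.089 = 17,640.45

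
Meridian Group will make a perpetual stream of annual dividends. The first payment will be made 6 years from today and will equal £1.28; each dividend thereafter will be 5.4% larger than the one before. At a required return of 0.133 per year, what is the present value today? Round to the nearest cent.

£8.68

Value at end of year 5: C₁ / (r − g) = £1.28 / (0.133 − 0.054) = £16.2025
Discount to today: PV = £16.2025 / (1 + 0.133)^5 = £16.2025 / 1.867022 = £8.68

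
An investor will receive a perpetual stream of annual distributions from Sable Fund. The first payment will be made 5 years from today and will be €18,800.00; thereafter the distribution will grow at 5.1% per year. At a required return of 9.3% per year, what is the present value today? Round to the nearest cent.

€313637.45

Value at end of year 4: C₁ / (r − g) = €18,800.00 / (0.093 − 0.051) = €447,619.0476
Discount to today: PV = €447,619.0476 / (1 + 0.093)^4 = €447,619.0476 / 1.427186 = €313,637.45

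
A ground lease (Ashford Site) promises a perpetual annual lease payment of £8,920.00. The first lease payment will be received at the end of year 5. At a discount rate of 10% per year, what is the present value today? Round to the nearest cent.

Value at end of year 4: C / r = £8,920.00 / 0.1 = £89,200.0000
Discount to today: PV = £89,200.0000 / (1 + 0.1)^4 = £89,200.0000 / 1.464100 = £60,924.80

£60924.80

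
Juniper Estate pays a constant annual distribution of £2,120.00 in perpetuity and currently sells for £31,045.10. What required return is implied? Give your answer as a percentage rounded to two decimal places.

P = C/r ⇒ r = C/P = £2,120.00/£31,045.10 = 0.068288

6.83%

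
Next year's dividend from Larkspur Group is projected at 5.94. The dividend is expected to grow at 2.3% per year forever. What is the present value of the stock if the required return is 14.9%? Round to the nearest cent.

47.14

Growing perpetuity: P = D₁ / (r − g) = 5.9400 / (0.149 − 0.023) = 47.14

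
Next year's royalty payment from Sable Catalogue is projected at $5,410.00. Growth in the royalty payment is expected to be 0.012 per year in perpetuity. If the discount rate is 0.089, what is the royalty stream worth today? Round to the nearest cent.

Growing perpetuity: P = D₁ / (r − g) = $5,410.0000 / (0.089 − 0.012) = $70,259.74

$70259.74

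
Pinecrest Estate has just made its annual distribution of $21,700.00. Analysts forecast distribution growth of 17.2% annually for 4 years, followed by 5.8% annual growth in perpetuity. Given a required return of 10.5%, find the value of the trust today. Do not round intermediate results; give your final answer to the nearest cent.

$718951.09

D_1 = 25432.40000
D_2 = 29806.77280
D_3 = 34933.53772
D_4 = 40942.10621
Terminal value at year 4: TV = D_4×(1+g_2)/(r−g_2) = 43316.74837/0.047 = 921632.94404
P_0 = D_1/(1+r)^1 + D_2/(1+r)^2 + D_3/(1+r)^3 + D_4/(1+r)^4 + TV/(1+r)^4
    = 23015.74661 + 24411.27151 + 25891.41196 + 27461.29848 + 618171.35717 = 718951.08572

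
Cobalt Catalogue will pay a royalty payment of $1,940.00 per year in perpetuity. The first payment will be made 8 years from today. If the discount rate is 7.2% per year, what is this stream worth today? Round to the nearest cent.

Value at end of year 7: C / r = $1,940.00 / 0.072 = $26,944.4444
Discount to today: PV = $26,944.4444 / (1 + 0.072)^7 = $26,944.4444 / 1.626910 = $16,561.73

$16561.73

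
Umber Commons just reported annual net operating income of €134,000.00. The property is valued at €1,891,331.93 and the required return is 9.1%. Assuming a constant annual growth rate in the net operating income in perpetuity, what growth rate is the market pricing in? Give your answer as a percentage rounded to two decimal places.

P = D₀(1+g)/(r−g) ⇒ P(r−g) = D₀(1+g) ⇒ g(P+D₀) = P·r − D₀
g = (P·r − D₀)/(P + D₀) = (€1,891,331.93×0.091 − €134,000.00) / (€1,891,331.93 + €134,000.00) = 0.018817

1.88%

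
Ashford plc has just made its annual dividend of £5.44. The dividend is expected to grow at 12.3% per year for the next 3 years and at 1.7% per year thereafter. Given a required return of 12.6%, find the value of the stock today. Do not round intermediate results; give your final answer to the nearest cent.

£66.59

D_1 = 6.10912
D_2 = 6.86054
D_3 = 7.70439
Terminal value at year 3: TV = D_3×(1+g_2)/(r−g_2) = 7.83536/0.109 = 71.88406
P_0 = D_1/(1+r)^1 + D_2/(1+r)^2 + D_3/(1+r)^3 + TV/(1+r)^3
    = 5.42551 + 5.41105 + 5.39663 + 50.35208 = 66.58528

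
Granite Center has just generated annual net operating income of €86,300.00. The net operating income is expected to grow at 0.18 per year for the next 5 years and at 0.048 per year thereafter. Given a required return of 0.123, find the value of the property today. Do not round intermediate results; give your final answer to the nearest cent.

D_1 = 101834.00000
D_2 = 120164.12000
D_3 = 141793.66160
D_4 = 167316.52069
D_5 = 197433.49441
Terminal value at year 5: TV = D_5×(1+g_2)/(r−g_2) = 206910.30214/0.075 = 2758804.02858
P_0 = D_1/(1+r)^1 + D_2/(1+r)^2 + D_3/(1+r)^3 + D_4/(1+r)^4 + D_5/(1+r)^5 + TV/(1+r)^5
    = 90680.32057 + 95282.97264 + 100119.24106 + 105200.98348 + 110540.65941 + 1544621.48076 = 2046445.65792

€2046445.66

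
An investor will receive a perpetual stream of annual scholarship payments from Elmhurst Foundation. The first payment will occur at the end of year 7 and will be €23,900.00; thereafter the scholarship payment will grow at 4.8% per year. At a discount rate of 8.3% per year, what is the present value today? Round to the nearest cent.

Value at end of year 6: C₁ / (r − g) = €23,900.00 / (0.083 − 0.048) = €682,857.1429
Discount to today: PV = €682,857.1429 / (1 + 0.083)^6 = €682,857.1429 / 1.613507 = €423,213.11

€423213.11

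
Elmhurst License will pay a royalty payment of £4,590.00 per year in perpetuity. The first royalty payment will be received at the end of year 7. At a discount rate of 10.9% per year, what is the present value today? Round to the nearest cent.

£22635.86

Value at end of year 6: C / r = £4,590.00 / 0.109 = £42,110.0917
Discount to today: PV = £42,110.0917 / (1 + 0.109)^6 = £42,110.0917 / 1.860327 = £22,635.86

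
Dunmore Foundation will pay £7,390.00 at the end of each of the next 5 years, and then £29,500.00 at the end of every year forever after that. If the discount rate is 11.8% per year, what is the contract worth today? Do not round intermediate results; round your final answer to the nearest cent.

PV of 5-year annuity: £7,390.00 × [1 − (1+0.118)^−5] / 0.118 = 26771.81429
Perpetuity value at year 5: £29,500.00 / 0.118 = 250000.00000
PV of perpetuity: 250000.00000 / (1+0.118)^5 = 143130.10534
Total PV = 26771.81429 + 143130.10534 = 169901.91963

£169901.92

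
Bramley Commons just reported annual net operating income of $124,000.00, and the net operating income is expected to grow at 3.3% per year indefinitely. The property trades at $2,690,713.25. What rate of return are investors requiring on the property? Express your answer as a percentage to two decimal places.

8.06%

D₁ = $124,000.00 × 1.033 = $128,092.0000
P = D₁/(r − g) ⇒ r = D₁/P + g = $128,092.0000/$2,690,713.25 + 0.033 = 0.047605 + 0.033 = 0.080605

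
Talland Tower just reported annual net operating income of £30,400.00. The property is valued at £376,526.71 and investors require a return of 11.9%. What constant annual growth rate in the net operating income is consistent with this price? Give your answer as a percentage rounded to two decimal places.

P = D₀(1+g)/(r−g) ⇒ P(r−g) = D₀(1+g) ⇒ g(P+D₀) = P·r − D₀
g = (P·r − D₀)/(P + D₀) = (£376,526.71×0.119 − £30,400.00) / (£376,526.71 + £30,400.00) = 0.035404

3.54%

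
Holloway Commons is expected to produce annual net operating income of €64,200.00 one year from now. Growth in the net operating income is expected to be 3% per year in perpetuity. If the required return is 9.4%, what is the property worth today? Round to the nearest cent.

Growing perpetuity: P = D₁ / (r − g) = €64,200.0000 / (0.094 − 0.03) = €1,003,125.00

€1003125.00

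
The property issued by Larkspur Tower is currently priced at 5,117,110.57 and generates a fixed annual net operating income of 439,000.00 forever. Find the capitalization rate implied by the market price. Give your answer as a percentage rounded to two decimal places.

P = C/r ⇒ r = C/P = 439,000.00/5,117,110.57 = 0.085791

8.58%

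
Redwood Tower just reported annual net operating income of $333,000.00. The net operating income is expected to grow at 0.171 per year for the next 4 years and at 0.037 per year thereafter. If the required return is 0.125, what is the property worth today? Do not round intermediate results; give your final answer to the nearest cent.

$6080201.46

D_1 = 389943.00000
D_2 = 456623.25300
D_3 = 534705.82926
D_4 = 626140.52607
Terminal value at year 4: TV = D_4×(1+g_2)/(r−g_2) = 649307.72553/0.088 = 7378496.88104
P_0 = D_1/(1+r)^1 + D_2/(1+r)^2 + D_3/(1+r)^3 + D_4/(1+r)^4 + TV/(1+r)^4
    = 346616.00000 + 360788.74311 + 375540.99394 + 390896.44792 + 4606359.27827 = 6080201.46324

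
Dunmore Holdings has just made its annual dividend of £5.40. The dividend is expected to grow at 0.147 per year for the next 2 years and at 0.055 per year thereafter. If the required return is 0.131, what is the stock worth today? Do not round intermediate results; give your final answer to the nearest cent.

D_1 = 6.19380
D_2 = 7.10429
Terminal value at year 2: TV = D_2×(1+g_2)/(r−g_2) = 7.49502/0.076 = 98.61874
P_0 = D_1/(1+r)^1 + D_2/(1+r)^2 + TV/(1+r)^2
    = 5.47639 + 5.55387 + 77.09643 = 88.12669

£88.13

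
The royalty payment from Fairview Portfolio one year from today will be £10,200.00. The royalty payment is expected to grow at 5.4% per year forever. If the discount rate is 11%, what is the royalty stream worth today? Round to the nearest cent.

£182142.86

Growing perpetuity: P = D₁ / (r − g) = £10,200.0000 / (0.11 − 0.054) = £182,142.86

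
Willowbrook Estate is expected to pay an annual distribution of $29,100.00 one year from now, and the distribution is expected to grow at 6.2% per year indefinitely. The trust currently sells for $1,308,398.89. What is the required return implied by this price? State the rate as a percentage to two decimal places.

P = D₁/(r − g) ⇒ r = D₁/P + g = $29,100.0000/$1,308,398.89 + 0.062 = 0.022241 + 0.062 = 0.084241

8.42%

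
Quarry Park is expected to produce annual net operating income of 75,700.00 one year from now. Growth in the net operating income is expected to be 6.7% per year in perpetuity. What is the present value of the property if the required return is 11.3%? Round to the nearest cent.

Growing perpetuity: P = D₁ / (r − g) = 75,700.0000 / (0.113 − 0.067) = 1,645,652.17

1645652.17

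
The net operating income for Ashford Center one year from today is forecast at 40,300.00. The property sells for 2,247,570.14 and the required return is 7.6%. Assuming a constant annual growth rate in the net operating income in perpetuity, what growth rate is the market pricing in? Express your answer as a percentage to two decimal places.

5.81%

P = D₁/(r−g) ⇒ g = r − D₁/P = 0.076 − 40,300.00/2,247,570.14 = 0.058070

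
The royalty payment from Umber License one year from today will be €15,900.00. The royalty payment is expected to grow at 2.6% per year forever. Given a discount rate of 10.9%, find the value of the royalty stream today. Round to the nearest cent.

Growing perpetuity: P = D₁ / (r − g) = €15,900.0000 / (0.109 − 0.026) = €191,566.27

€191566.27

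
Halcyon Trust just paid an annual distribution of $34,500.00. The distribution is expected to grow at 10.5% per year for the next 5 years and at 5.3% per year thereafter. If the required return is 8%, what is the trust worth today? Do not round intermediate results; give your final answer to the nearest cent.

D_1 = 38122.50000
D_2 = 42125.36250
D_3 = 46548.52556
D_4 = 51436.12075
D_5 = 56836.91342
Terminal value at year 5: TV = D_5×(1+g_2)/(r−g_2) = 59849.26984/0.027 = 2216639.62357
P_0 = D_1/(1+r)^1 + D_2/(1+r)^2 + D_3/(1+r)^3 + D_4/(1+r)^4 + D_5/(1+r)^5 + TV/(1+r)^5
    = 35298.61111 + 36115.70859 + 36951.72036 + 37807.08426 + 38682.24825 + 1508607.68168 = 1693463.05426

$1693463.05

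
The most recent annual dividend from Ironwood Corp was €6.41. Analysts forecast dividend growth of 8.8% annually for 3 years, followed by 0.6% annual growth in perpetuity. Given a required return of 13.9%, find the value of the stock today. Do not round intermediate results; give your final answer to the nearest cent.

€59.82

D_1 = 6.97408
D_2 = 7.58780
D_3 = 8.25553
Terminal value at year 3: TV = D_3×(1+g_2)/(r−g_2) = 8.30506/0.133 = 62.44405
P_0 = D_1/(1+r)^1 + D_2/(1+r)^2 + D_3/(1+r)^3 + TV/(1+r)^3
    = 6.12299 + 5.84882 + 5.58693 + 42.25906 = 59.81781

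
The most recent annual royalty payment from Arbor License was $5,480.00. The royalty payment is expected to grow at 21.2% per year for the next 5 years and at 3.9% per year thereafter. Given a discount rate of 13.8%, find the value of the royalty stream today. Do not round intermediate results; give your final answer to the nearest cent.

$112038.42

D_1 = 6641.76000
D_2 = 8049.81312
D_3 = 9756.37350
D_4 = 11824.72468
D_5 = 14331.56632
Terminal value at year 5: TV = D_5×(1+g_2)/(r−g_2) = 14890.49740/0.099 = 150409.06468
P_0 = D_1/(1+r)^1 + D_2/(1+r)^2 + D_3/(1+r)^3 + D_4/(1+r)^4 + D_5/(1+r)^5 + TV/(1+r)^5
    = 5836.34446 + 6215.86071 + 6620.05552 + 7050.53365 + 7509.00420 + 78806.61985 = 112038.41840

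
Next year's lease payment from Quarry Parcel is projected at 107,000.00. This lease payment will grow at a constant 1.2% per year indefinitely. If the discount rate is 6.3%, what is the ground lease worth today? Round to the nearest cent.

Growing perpetuity: P = D₁ / (r − g) = 107,000.0000 / (0.063 − 0.012) = 2,098,039.22

2098039.22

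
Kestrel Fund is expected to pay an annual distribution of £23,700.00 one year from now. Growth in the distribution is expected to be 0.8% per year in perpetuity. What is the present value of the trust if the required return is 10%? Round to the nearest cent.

£257608.70

Growing perpetuity: P = D₁ / (r − g) = £23,700.0000 / (0.1 − 0.008) = £257,608.70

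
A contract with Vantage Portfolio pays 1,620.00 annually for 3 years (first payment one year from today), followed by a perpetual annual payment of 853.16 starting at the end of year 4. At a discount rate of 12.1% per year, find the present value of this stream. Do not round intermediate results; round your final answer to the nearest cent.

8889.57

PV of 3-year annuity: 1,620.00 × [1 − (1+0.121)^−3] / 0.121 = 3884.29016
Perpetuity value at year 3: 853.16 / 0.121 = 7050.90909
PV of perpetuity: 7050.90909 / (1+0.121)^3 = 5005.27885
Total PV = 3884.29016 + 5005.27885 = 8889.56901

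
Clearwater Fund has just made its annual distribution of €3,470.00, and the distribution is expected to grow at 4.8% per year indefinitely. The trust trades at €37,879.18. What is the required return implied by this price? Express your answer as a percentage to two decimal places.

D₁ = €3,470.00 × 1.048 = €3,636.5600
P = D₁/(r − g) ⇒ r = D₁/P + g = €3,636.5600/€37,879.18 + 0.048 = 0.096004 + 0.048 = 0.144004

14.40%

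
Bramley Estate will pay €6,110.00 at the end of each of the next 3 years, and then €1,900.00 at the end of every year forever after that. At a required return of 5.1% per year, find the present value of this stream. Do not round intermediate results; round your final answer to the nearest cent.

PV of 3-year annuity: €6,110.00 × [1 − (1+0.051)^−3] / 0.051 = 16607.91629
Perpetuity value at year 3: €1,900.00 / 0.051 = 37254.90196
PV of perpetuity: 37254.90196 / (1+0.051)^3 = 32090.41081
Total PV = 16607.91629 + 32090.41081 = 48698.32710

€48698.33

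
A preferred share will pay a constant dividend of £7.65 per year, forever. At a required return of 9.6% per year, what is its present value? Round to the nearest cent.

£79.69

Level perpetuity: PV = C / r = £7.65 / 0.096 = £79.69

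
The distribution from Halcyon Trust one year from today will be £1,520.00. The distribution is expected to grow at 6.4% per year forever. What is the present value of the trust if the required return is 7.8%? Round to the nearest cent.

Growing perpetuity: P = D₁ / (r − g) = £1,520.0000 / (0.078 − 0.064) = £108,571.43

£108571.43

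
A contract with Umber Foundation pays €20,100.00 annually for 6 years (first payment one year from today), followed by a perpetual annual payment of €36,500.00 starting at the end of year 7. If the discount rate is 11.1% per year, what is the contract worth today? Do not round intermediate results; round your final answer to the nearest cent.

€259647.42

PV of 6-year annuity: €20,100.00 × [1 − (1+0.111)^−6] / 0.111 = 84789.40971
Perpetuity value at year 6: €36,500.00 / 0.111 = 328828.82883
PV of perpetuity: 328828.82883 / (1+0.111)^6 = 174858.01020
Total PV = 84789.40971 + 174858.01020 = 259647.41991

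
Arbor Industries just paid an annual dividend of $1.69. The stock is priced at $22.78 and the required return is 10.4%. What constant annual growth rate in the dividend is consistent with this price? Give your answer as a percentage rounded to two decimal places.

P = D₀(1+g)/(r−g) ⇒ P(r−g) = D₀(1+g) ⇒ g(P+D₀) = P·r − D₀
g = (P·r − D₀)/(P + D₀) = ($22.78×0.104 − $1.69) / ($22.78 + $1.69) = 0.027753

2.78%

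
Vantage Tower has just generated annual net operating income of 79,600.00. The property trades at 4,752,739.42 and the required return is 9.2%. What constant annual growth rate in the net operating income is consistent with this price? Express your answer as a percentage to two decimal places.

P = D₀(1+g)/(r−g) ⇒ P(r−g) = D₀(1+g) ⇒ g(P+D₀) = P·r − D₀
g = (P·r − D₀)/(P + D₀) = (4,752,739.42×0.092 − 79,600.00) / (4,752,739.42 + 79,600.00) = 0.074012

7.40%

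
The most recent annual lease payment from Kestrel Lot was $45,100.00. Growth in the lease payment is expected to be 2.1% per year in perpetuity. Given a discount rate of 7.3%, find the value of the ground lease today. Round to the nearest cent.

$885521.15

D₁ = D₀ × (1 + g) = $45,100.00 × 1.021 = $46,047.1000
Growing perpetuity: P = D₁ / (r − g) = $46,047.1000 / (0.073 − 0.021) = $885,521.15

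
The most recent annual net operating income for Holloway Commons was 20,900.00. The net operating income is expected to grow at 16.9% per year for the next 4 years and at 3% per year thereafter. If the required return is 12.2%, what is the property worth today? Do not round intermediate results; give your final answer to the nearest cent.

368458.29

D_1 = 24432.10000
D_2 = 28561.12490
D_3 = 33387.95501
D_4 = 39030.51940
Terminal value at year 4: TV = D_4×(1+g_2)/(r−g_2) = 40201.43499/0.092 = 436972.11942
P_0 = D_1/(1+r)^1 + D_2/(1+r)^2 + D_3/(1+r)^3 + D_4/(1+r)^4 + TV/(1+r)^4
    = 21775.49020 + 22687.65422 + 23638.02833 + 24628.21312 + 275728.90774 = 368458.29361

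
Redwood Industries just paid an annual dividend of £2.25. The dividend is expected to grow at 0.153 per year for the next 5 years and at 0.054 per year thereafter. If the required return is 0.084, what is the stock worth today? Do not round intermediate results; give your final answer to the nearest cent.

D_1 = 2.59425
D_2 = 2.99117
D_3 = 3.44882
D_4 = 3.97649
D_5 = 4.58489
Terminal value at year 5: TV = D_5×(1+g_2)/(r−g_2) = 4.83248/0.03 = 161.08252
P_0 = D_1/(1+r)^1 + D_2/(1+r)^2 + D_3/(1+r)^3 + D_4/(1+r)^4 + D_5/(1+r)^5 + TV/(1+r)^5
    = 2.39322 + 2.54556 + 2.70759 + 2.87993 + 3.06325 + 107.62223 = 121.21178

£121.21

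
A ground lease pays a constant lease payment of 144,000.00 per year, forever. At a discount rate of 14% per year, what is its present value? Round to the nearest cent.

1028571.43

Level perpetuity: PV = C / r = 144,000.00 / 0.14 = 1,028,571.43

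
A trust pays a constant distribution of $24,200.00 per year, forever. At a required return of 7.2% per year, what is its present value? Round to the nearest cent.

$336111.11

Level perpetuity: PV = C / r = $24,200.00 / 0.072 = $336,111.11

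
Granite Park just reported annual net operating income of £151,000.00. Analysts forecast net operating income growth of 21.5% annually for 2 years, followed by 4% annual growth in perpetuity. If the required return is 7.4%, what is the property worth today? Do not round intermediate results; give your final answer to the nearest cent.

D_1 = 183465.00000
D_2 = 222909.97500
Terminal value at year 2: TV = D_2×(1+g_2)/(r−g_2) = 231826.37400/0.034 = 6818422.76471
P_0 = D_1/(1+r)^1 + D_2/(1+r)^2 + TV/(1+r)^2
    = 170824.02235 + 193250.63981 + 5911196.04110 = 6275270.70325

£6275270.70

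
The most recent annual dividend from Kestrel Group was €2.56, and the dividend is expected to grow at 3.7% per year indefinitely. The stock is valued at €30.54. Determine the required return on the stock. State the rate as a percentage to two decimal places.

12.39%

D₁ = €2.56 × 1.037 = €2.6547
P = D₁/(r − g) ⇒ r = D₁/P + g = €2.6547/€30.54 + 0.037 = 0.086926 + 0.037 = 0.123926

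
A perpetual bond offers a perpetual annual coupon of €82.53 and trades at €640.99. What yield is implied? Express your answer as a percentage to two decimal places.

P = C/r ⇒ r = C/P = €82.53/€640.99 = 0.128754

12.88%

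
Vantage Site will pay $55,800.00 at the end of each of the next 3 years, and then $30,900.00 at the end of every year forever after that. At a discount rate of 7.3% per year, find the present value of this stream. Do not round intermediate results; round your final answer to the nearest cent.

PV of 3-year annuity: $55,800.00 × [1 − (1+0.073)^−3] / 0.073 = 145637.89140
Perpetuity value at year 3: $30,900.00 / 0.073 = 423287.67123
PV of perpetuity: 423287.67123 / (1+0.073)^3 = 342638.73137
Total PV = 145637.89140 + 342638.73137 = 488276.62277

$488276.62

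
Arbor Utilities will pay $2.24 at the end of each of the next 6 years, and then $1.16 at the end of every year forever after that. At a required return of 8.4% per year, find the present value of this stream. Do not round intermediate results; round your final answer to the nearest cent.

$18.74

PV of 6-year annuity: $2.24 × [1 − (1+0.084)^−6] / 0.084 = 10.23078
Perpetuity value at year 6: $1.16 / 0.084 = 13.80952
PV of perpetuity: 13.80952 / (1+0.084)^6 = 8.51144
Total PV = 10.23078 + 8.51144 = 18.74222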